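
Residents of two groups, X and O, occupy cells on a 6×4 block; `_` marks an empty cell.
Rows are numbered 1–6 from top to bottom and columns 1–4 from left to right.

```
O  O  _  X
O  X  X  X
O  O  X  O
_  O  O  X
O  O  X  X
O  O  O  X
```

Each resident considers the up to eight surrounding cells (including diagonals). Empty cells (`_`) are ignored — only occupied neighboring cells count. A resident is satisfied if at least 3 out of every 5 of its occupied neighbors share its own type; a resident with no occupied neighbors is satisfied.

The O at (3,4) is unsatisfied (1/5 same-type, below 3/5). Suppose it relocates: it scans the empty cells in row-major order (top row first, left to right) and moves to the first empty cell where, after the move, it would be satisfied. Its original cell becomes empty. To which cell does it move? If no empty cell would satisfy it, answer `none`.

(4,1)

Vacating (3,4). Empty cells in order:
  (1,3): 1/5 same-type → still unsatisfied.
  (4,1): 5/5 same-type → satisfied — stop here.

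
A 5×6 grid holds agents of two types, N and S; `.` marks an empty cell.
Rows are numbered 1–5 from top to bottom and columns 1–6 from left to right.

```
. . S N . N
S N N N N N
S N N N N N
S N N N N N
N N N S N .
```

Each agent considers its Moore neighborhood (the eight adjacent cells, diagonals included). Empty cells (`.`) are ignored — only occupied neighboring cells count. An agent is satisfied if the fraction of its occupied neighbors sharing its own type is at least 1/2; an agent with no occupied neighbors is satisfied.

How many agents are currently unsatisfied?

Row 1: (1,3)S 0/4 unhappy · (1,4)N 3/4 ok · (1,6)N 2/2 ok
Row 2: (2,1)S 1/3 unhappy · (2,2)N 3/6 ok · (2,3)N 6/7 ok · (2,4)N 6/7 ok · (2,5)N 7/7 ok · (2,6)N 4/4 ok
Row 3: (3,1)S 2/5 unhappy · (3,2)N 5/8 ok · (3,3)N 8/8 ok · (3,4)N 8/8 ok · (3,5)N 8/8 ok · (3,6)N 5/5 ok
Row 4: (4,1)S 1/5 unhappy · (4,2)N 6/8 ok · (4,3)N 7/8 ok · (4,4)N 7/8 ok · (4,5)N 6/7 ok · (4,6)N 4/4 ok
Row 5: (5,1)N 2/3 ok · (5,2)N 4/5 ok · (5,3)N 4/5 ok · (5,4)S 0/5 unhappy · (5,5)N 3/4 ok
Unsatisfied: (1,3), (2,1), (3,1), (4,1), (5,4) — 5 in total.

5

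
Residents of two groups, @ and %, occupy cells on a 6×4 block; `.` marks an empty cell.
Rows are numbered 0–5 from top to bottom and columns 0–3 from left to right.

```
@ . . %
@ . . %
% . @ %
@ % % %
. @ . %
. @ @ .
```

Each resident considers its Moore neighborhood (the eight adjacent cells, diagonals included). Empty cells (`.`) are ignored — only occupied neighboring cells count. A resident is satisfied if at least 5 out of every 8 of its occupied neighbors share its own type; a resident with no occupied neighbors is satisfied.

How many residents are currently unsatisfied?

6

Row 0: (0,0)@ 1/1 ✓ · (0,3)% 1/1 ✓
Row 1: (1,0)@ 1/2 ✗ · (1,3)% 2/3 ✓
Row 2: (2,0)% 1/3 ✗ · (2,2)@ 0/5 ✗ · (2,3)% 3/4 ✓
Row 3: (3,0)@ 1/3 ✗ · (3,1)% 2/5 ✗ · (3,2)% 4/6 ✓ · (3,3)% 3/4 ✓
Row 4: (4,1)@ 3/5 ✗ · (4,3)% 2/3 ✓
Row 5: (5,1)@ 2/2 ✓ · (5,2)@ 2/3 ✓
Unsatisfied: (1,0), (2,0), (2,2), (3,0), (3,1), (4,1) — 6 in total.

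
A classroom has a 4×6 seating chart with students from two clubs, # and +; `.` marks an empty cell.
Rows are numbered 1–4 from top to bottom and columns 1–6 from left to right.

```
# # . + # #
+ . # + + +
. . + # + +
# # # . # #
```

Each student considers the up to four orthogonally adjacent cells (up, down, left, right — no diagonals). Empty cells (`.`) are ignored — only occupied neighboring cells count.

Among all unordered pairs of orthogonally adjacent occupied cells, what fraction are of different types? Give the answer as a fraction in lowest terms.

Scan each occupied cell's neighbors to the right and below so each pair is counted once.
From row 1: 4 unlike of 7 pairs (running 4/7).
From row 2: 3 unlike of 7 pairs (running 7/14).
From row 3: 5 unlike of 6 pairs (running 12/20).
From row 4: 0 unlike of 3 pairs (running 12/23).
Total adjacent occupied pairs: 23; unlike-type pairs: 12.
12/23 is already in lowest terms.

12/23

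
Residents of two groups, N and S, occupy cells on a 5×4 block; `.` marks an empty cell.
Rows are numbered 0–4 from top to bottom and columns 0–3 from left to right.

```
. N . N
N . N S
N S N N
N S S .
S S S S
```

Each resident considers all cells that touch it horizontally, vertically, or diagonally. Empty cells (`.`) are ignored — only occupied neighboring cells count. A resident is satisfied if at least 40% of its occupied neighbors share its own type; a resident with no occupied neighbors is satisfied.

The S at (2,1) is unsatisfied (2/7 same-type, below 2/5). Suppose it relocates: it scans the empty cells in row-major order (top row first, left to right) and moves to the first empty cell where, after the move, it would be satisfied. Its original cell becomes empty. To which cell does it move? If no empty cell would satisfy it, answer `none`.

(3,3)

Vacating (2,1). Empty cells in order:
  (0,0): 0/2 same-type → still unsatisfied.
  (0,2): 1/4 same-type → still unsatisfied.
  (1,1): 0/5 same-type → still unsatisfied.
  (3,3): 3/5 same-type → satisfied — stop here.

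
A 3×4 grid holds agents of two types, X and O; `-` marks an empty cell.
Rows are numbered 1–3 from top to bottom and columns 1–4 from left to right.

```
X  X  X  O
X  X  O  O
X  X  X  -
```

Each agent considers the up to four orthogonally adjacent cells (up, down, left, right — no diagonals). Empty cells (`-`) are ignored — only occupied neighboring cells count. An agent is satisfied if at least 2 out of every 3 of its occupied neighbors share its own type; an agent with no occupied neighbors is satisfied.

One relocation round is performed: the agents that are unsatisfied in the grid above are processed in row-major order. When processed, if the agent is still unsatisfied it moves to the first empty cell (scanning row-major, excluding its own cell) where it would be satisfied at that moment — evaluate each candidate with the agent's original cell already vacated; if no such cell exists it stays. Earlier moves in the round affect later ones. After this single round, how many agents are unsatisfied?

4

Initially unsatisfied (in order): (1,3), (1,4), (2,3), (3,3).
  (1,3): no empty cell satisfies it; stays.
  (1,4): no empty cell satisfies it; stays.
  (2,3): no empty cell satisfies it; stays.
  (3,3): no empty cell satisfies it; stays.
Resulting grid:
X X X O
X X O O
X X X -
Unsatisfied now: (1,3), (1,4), (2,3), (3,3).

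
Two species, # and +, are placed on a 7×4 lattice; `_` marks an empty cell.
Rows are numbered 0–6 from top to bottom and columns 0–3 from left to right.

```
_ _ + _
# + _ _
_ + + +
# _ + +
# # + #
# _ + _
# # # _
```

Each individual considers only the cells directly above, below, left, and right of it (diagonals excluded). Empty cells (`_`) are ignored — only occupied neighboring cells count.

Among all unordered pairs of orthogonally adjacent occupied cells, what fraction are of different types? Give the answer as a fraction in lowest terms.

5/19

Scan each occupied cell's neighbors to the right and below so each pair is counted once.
From row 1: 1 unlike of 2 pairs (running 1/2).
From row 2: 0 unlike of 4 pairs (running 1/6).
From row 3: 1 unlike of 4 pairs (running 2/10).
From row 4: 2 unlike of 5 pairs (running 4/15).
From row 5: 1 unlike of 2 pairs (running 5/17).
From row 6: 0 unlike of 2 pairs (running 5/19).
Total adjacent occupied pairs: 19; unlike-type pairs: 5.
5/19 is already in lowest terms.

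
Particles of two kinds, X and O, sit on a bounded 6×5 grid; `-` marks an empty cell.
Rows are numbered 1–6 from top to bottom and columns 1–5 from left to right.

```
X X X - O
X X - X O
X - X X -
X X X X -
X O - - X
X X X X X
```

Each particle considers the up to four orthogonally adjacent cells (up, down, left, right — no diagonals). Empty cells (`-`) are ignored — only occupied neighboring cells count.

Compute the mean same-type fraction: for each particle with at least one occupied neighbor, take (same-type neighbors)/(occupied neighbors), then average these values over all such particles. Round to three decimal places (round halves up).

0.870

(1,1)X 2/2
(1,2)X 3/3
(1,3)X 1/1
(1,5)O 1/1
(2,1)X 3/3
(2,2)X 2/2
(2,4)X 1/2
(2,5)O 1/2
(3,1)X 2/2
(3,3)X 2/2
(3,4)X 3/3
(4,1)X 3/3
(4,2)X 2/3
(4,3)X 3/3
(4,4)X 2/2
(5,1)X 2/3
(5,2)O 0/3
(5,5)X 1/1
(6,1)X 2/2
(6,2)X 2/3
(6,3)X 2/2
(6,4)X 2/2
(6,5)X 2/2
Sum over 23 particles: 2/2 + 3/3 + 1/1 + 1/1 + 3/3 + 2/2 + 1/2 + 1/2 + 2/2 + 2/2 + 3/3 + 3/3 + 2/3 + 3/3 + 2/2 + 2/3 + 0/3 + 1/1 + 2/2 + 2/3 + 2/2 + 2/2 + 2/2 = 20; mean = 20 ÷ 23 = 20/23 = 0.869565… → 0.870.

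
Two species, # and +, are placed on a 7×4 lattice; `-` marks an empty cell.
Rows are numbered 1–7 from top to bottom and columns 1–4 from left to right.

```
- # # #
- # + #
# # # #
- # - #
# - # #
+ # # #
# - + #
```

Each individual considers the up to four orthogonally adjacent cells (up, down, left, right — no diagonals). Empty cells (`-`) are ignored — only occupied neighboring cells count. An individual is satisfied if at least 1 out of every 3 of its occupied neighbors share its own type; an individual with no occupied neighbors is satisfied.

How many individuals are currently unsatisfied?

(1,2)# 2/2 ok
(1,3)# 2/3 ok
(1,4)# 2/2 ok
(2,2)# 2/3 ok
(2,3)+ 0/4 unhappy
(2,4)# 2/3 ok
(3,1)# 1/1 ok
(3,2)# 4/4 ok
(3,3)# 2/3 ok
(3,4)# 3/3 ok
(4,2)# 1/1 ok
(4,4)# 2/2 ok
(5,1)# 0/1 unhappy
(5,3)# 2/2 ok
(5,4)# 3/3 ok
(6,1)+ 0/3 unhappy
(6,2)# 1/2 ok
(6,3)# 3/4 ok
(6,4)# 3/3 ok
(7,1)# 0/1 unhappy
(7,3)+ 0/2 unhappy
(7,4)# 1/2 ok
Unsatisfied: (2,3), (5,1), (6,1), (7,1), (7,3) — 5 in total.

5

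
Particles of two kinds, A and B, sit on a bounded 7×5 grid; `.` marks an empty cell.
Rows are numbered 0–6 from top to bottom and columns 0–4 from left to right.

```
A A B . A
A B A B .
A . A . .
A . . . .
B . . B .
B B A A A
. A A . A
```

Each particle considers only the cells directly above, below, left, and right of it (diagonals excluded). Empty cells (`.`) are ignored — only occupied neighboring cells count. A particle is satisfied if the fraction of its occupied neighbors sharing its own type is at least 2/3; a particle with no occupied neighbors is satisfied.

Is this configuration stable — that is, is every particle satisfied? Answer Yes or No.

No

Row 0: (0,0)A 2/2 ok · (0,1)A 1/3 unhappy · (0,2)B 0/2 unhappy · (0,4)A 0/0 ok
Row 1: (1,0)A 2/3 ok · (1,1)B 0/3 unhappy · (1,2)A 1/4 unhappy · (1,3)B 0/1 unhappy
Row 2: (2,0)A 2/2 ok · (2,2)A 1/1 ok
Row 3: (3,0)A 1/2 unhappy
Row 4: (4,0)B 1/2 unhappy · (4,3)B 0/1 unhappy
Row 5: (5,0)B 2/2 ok · (5,1)B 1/3 unhappy · (5,2)A 2/3 ok · (5,3)A 2/3 ok · (5,4)A 2/2 ok
Row 6: (6,1)A 1/2 unhappy · (6,2)A 2/2 ok · (6,4)A 1/1 ok
For instance (0,1) has only 1/3 same-type neighbors, below 2/3.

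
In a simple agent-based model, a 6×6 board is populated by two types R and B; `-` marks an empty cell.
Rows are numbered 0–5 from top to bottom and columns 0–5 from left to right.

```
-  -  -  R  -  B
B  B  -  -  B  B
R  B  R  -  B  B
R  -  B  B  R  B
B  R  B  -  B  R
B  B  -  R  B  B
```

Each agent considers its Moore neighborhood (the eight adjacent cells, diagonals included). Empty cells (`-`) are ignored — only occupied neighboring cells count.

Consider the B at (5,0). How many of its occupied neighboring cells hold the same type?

2

Occupied neighbors of (5,0): (4,0)=B, (4,1)=R, (5,1)=B.
Same type (B): 2 of 3.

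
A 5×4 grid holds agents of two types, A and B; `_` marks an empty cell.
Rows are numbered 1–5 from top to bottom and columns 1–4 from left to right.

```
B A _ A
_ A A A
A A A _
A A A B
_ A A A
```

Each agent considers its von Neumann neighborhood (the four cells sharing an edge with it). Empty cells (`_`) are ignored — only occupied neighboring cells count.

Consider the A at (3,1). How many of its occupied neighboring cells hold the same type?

Occupied neighbors of (3,1): (4,1)=A, (3,2)=A.
Same type (A): 2 of 2.

2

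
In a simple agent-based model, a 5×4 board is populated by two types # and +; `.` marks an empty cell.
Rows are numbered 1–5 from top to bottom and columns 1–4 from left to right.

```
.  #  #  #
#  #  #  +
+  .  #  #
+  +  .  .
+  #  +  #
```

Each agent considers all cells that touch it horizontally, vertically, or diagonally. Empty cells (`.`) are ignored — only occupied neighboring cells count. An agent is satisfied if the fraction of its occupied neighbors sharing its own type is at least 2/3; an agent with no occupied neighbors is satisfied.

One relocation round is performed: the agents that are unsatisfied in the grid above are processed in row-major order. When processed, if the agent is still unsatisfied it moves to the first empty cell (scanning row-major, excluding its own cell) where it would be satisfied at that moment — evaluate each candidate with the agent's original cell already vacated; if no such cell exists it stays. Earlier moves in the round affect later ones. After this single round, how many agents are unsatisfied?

2

Initially unsatisfied (in order): (2,4), (3,1), (3,3), (5,2), (5,3), (5,4).
  (2,4): no empty cell satisfies it; stays.
  (3,1): no empty cell satisfies it; stays.
  (3,3) → (1,1).
  (5,2) → (4,4).
  (5,3) → (5,2).
  (5,4): now satisfied by earlier moves; stays.
Resulting grid:
# # # #
# # # +
+ . . #
+ + . #
+ + . #
Unsatisfied now: (2,4), (3,1).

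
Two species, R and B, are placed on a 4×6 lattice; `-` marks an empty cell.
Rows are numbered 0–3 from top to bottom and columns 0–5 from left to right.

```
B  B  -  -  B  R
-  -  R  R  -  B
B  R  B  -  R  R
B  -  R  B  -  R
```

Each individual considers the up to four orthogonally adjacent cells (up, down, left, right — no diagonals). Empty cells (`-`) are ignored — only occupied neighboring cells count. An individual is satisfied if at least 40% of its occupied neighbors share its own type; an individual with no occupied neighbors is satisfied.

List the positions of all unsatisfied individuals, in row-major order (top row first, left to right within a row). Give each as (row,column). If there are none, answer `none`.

(0,4), (0,5), (1,5), (2,1), (2,2), (3,2), (3,3)

Row 0: (0,0)B 1/1 satisfied · (0,1)B 1/1 satisfied · (0,4)B 0/1 not · (0,5)R 0/2 not
Row 1: (1,2)R 1/2 satisfied · (1,3)R 1/1 satisfied · (1,5)B 0/2 not
Row 2: (2,0)B 1/2 satisfied · (2,1)R 0/2 not · (2,2)B 0/3 not · (2,4)R 1/1 satisfied · (2,5)R 2/3 satisfied
Row 3: (3,0)B 1/1 satisfied · (3,2)R 0/2 not · (3,3)B 0/1 not · (3,5)R 1/1 satisfied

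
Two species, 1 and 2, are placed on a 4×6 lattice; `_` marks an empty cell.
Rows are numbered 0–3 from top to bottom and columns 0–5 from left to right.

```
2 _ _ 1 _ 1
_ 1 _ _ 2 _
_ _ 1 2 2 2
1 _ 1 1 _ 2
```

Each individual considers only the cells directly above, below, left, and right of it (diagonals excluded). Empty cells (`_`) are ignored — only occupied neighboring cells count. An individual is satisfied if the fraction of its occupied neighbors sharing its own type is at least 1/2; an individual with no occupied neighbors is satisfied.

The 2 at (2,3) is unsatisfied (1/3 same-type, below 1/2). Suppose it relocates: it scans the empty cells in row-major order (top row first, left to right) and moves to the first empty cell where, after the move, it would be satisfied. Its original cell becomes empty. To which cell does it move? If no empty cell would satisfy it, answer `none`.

Vacating (2,3). Empty cells in order:
  (0,1): 1/2 same-type → satisfied — stop here.

(0,1)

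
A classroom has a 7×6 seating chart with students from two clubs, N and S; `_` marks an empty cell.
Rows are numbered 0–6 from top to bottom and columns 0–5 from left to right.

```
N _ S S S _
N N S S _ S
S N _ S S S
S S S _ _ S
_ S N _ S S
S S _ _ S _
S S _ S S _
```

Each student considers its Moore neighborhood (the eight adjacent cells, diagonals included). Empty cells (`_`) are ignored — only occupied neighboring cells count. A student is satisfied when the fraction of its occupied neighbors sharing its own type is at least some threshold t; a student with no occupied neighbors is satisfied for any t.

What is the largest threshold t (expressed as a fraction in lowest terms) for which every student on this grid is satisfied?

0/1

Row 0: (0,0)N 2/2 · (0,2)S 3/4 · (0,3)S 4/4 · (0,4)S 3/3
Row 1: (1,0)N 3/4 · (1,1)N 3/6 · (1,2)S 4/6 · (1,3)S 6/6 · (1,5)S 3/3
Row 2: (2,0)S 2/5 · (2,1)N 2/7 · (2,3)S 4/4 · (2,4)S 5/5 · (2,5)S 3/3
Row 3: (3,0)S 3/4 · (3,1)S 4/6 · (3,2)S 3/5 · (3,5)S 4/4
Row 4: (4,1)S 5/6 · (4,2)N 0/4 · (4,4)S 3/3 · (4,5)S 3/3
Row 5: (5,0)S 4/4 · (5,1)S 4/5 · (5,4)S 4/4
Row 6: (6,0)S 3/3 · (6,1)S 3/3 · (6,3)S 2/2 · (6,4)S 2/2
The smallest same-type fraction is 0/4 at (4,2), which reduces to 0/1. Any threshold above that leaves this student unsatisfied.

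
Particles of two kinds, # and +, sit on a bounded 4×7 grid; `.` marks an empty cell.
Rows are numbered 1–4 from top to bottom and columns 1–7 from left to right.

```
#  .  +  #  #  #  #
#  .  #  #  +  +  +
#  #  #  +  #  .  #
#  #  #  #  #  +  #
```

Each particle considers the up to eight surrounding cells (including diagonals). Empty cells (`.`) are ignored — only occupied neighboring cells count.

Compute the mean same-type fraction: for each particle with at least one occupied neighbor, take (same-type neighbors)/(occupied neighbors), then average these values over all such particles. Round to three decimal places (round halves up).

Row 1: (1,1)# 1/1 · (1,3)+ 0/3 · (1,4)# 3/5 · (1,5)# 3/5 · (1,6)# 2/5 · (1,7)# 1/3
Row 2: (2,1)# 3/3 · (2,3)# 4/6 · (2,4)# 5/8 · (2,5)+ 2/7 · (2,6)+ 2/7 · (2,7)+ 1/4
Row 3: (3,1)# 4/4 · (3,2)# 7/7 · (3,3)# 6/7 · (3,4)+ 1/8 · (3,5)# 3/7 · (3,7)# 1/4
Row 4: (4,1)# 3/3 · (4,2)# 5/5 · (4,3)# 4/5 · (4,4)# 4/5 · (4,5)# 2/4 · (4,6)+ 0/4 · (4,7)# 1/2
Sum over 25 particles: 1/1 + 0/3 + 3/5 + 3/5 + 2/5 + 1/3 + 3/3 + 4/6 + 5/8 + 2/7 + 2/7 + 1/4 + 4/4 + 7/7 + 6/7 + 1/8 + 3/7 + 1/4 + 3/3 + 5/5 + 4/5 + 4/5 + 2/4 + 0/4 + 1/2 = 2003/140; mean = 2003/140 ÷ 25 = 2003/3500 = 0.572285… → 0.572.

0.572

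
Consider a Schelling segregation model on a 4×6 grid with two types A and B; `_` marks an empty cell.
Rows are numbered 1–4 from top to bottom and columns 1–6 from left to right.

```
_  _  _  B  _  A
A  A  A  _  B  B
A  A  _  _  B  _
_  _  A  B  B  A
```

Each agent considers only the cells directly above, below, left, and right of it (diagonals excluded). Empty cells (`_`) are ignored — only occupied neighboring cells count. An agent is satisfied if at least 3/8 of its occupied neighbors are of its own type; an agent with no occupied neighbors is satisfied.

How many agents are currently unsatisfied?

(1,4)B 0/0 satisfied
(1,6)A 0/1 not
(2,1)A 2/2 satisfied
(2,2)A 3/3 satisfied
(2,3)A 1/1 satisfied
(2,5)B 2/2 satisfied
(2,6)B 1/2 satisfied
(3,1)A 2/2 satisfied
(3,2)A 2/2 satisfied
(3,5)B 2/2 satisfied
(4,3)A 0/1 not
(4,4)B 1/2 satisfied
(4,5)B 2/3 satisfied
(4,6)A 0/1 not
Unsatisfied: (1,6), (4,3), (4,6) — 3 in total.

3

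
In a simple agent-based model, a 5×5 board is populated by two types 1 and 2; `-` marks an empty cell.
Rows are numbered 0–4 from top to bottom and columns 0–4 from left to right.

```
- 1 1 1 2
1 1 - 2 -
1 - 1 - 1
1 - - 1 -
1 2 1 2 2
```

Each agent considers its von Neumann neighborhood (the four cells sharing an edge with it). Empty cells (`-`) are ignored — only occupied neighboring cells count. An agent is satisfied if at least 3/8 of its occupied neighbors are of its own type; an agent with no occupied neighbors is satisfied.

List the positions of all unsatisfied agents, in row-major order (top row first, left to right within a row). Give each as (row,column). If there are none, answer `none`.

Row 0: (0,1)1 2/2 ok · (0,2)1 2/2 ok · (0,3)1 1/3 unhappy · (0,4)2 0/1 unhappy
Row 1: (1,0)1 2/2 ok · (1,1)1 2/2 ok · (1,3)2 0/1 unhappy
Row 2: (2,0)1 2/2 ok · (2,2)1 0/0 ok · (2,4)1 0/0 ok
Row 3: (3,0)1 2/2 ok · (3,3)1 0/1 unhappy
Row 4: (4,0)1 1/2 ok · (4,1)2 0/2 unhappy · (4,2)1 0/2 unhappy · (4,3)2 1/3 unhappy · (4,4)2 1/1 ok

(0,3), (0,4), (1,3), (3,3), (4,1), (4,2), (4,3)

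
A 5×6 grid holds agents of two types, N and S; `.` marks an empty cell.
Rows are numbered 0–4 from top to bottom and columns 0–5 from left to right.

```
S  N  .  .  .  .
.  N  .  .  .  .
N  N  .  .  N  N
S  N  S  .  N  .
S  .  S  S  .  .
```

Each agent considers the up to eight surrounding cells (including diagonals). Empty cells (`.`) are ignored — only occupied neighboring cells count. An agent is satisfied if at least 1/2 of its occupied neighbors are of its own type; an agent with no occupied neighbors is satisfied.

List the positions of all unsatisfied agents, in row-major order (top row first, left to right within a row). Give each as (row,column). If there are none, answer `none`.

(0,0), (3,0), (3,1)

(0,0)S 0/2 unhappy
(0,1)N 1/2 ok
(1,1)N 3/4 ok
(2,0)N 3/4 ok
(2,1)N 3/5 ok
(2,4)N 2/2 ok
(2,5)N 2/2 ok
(3,0)S 1/4 unhappy
(3,1)N 2/6 unhappy
(3,2)S 2/4 ok
(3,4)N 2/3 ok
(4,0)S 1/2 ok
(4,2)S 2/3 ok
(4,3)S 2/3 ok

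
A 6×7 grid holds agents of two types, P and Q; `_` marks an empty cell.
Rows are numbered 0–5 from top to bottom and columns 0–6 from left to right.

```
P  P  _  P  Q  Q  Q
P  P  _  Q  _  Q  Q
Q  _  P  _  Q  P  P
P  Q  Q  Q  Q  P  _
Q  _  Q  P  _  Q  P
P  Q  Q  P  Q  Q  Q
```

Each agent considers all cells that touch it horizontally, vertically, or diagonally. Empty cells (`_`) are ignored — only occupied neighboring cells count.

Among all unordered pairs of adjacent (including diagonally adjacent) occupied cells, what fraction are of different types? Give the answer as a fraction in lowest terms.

34/77

Scan each occupied cell's neighbors to the right and below (and the two forward diagonals) so each pair is counted once.
From row 0: 2 unlike of 15 pairs (running 2/15).
From row 1: 7 unlike of 12 pairs (running 9/27).
From row 2: 7 unlike of 13 pairs (running 16/40).
From row 3: 7 unlike of 16 pairs (running 23/56).
From row 4: 8 unlike of 15 pairs (running 31/71).
From row 5: 3 unlike of 6 pairs (running 34/77).
Total adjacent occupied pairs: 77; unlike-type pairs: 34.
34/77 is already in lowest terms.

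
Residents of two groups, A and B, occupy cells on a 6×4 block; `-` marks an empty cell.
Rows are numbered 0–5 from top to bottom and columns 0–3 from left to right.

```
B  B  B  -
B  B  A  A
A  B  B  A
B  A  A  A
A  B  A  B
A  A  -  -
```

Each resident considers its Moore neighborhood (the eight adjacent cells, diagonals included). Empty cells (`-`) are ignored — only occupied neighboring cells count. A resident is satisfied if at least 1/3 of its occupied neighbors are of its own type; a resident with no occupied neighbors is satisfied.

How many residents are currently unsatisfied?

Row 0: (0,0)B 3/3 ok · (0,1)B 4/5 ok · (0,2)B 2/4 ok
Row 1: (1,0)B 4/5 ok · (1,1)B 6/8 ok · (1,2)A 2/7 unhappy · (1,3)A 2/4 ok
Row 2: (2,0)A 1/5 unhappy · (2,1)B 4/8 ok · (2,2)B 2/8 unhappy · (2,3)A 4/5 ok
Row 3: (3,0)B 2/5 ok · (3,1)A 4/8 ok · (3,2)A 4/8 ok · (3,3)A 3/5 ok
Row 4: (4,0)A 3/5 ok · (4,1)B 1/7 unhappy · (4,2)A 4/6 ok · (4,3)B 0/3 unhappy
Row 5: (5,0)A 2/3 ok · (5,1)A 3/4 ok
Unsatisfied: (1,2), (2,0), (2,2), (4,1), (4,3) — 5 in total.

5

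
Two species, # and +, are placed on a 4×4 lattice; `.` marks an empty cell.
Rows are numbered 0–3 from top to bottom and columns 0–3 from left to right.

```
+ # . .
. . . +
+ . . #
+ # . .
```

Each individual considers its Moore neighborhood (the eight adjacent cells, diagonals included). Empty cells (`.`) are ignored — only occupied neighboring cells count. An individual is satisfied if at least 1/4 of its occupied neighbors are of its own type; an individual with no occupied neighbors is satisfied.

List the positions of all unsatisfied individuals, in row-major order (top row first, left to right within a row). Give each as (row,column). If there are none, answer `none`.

(0,0)+ 0/1 not
(0,1)# 0/1 not
(1,3)+ 0/1 not
(2,0)+ 1/2 satisfied
(2,3)# 0/1 not
(3,0)+ 1/2 satisfied
(3,1)# 0/2 not

(0,0), (0,1), (1,3), (2,3), (3,1)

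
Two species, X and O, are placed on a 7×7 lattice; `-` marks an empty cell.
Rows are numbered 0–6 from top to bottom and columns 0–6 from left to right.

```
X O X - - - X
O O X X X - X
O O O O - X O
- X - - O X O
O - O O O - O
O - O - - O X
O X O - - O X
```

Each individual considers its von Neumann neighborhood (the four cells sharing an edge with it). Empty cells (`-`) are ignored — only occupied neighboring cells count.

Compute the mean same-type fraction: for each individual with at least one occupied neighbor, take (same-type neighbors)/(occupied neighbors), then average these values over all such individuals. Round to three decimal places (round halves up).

0.603

Row 0: (0,0)X 0/2 · (0,1)O 1/3 · (0,2)X 1/2 · (0,6)X 1/1
Row 1: (1,0)O 2/3 · (1,1)O 3/4 · (1,2)X 2/4 · (1,3)X 2/3 · (1,4)X 1/1 · (1,6)X 1/2
Row 2: (2,0)O 2/2 · (2,1)O 3/4 · (2,2)O 2/3 · (2,3)O 1/2 · (2,5)X 1/2 · (2,6)O 1/3
Row 3: (3,1)X 0/1 · (3,4)O 1/2 · (3,5)X 1/3 · (3,6)O 2/3
Row 4: (4,0)O 1/1 · (4,2)O 2/2 · (4,3)O 2/2 · (4,4)O 2/2 · (4,6)O 1/2
Row 5: (5,0)O 2/2 · (5,2)O 2/2 · (5,5)O 1/2 · (5,6)X 1/3
Row 6: (6,0)O 1/2 · (6,1)X 0/2 · (6,2)O 1/2 · (6,5)O 1/2 · (6,6)X 1/2
Sum over 34 individuals: 0/2 + 1/3 + 1/2 + 1/1 + 2/3 + 3/4 + 2/4 + 2/3 + 1/1 + 1/2 + 2/2 + 3/4 + 2/3 + 1/2 + 1/2 + 1/3 + 0/1 + 1/2 + 1/3 + 2/3 + 1/1 + 2/2 + 2/2 + 2/2 + 1/2 + 2/2 + 2/2 + 1/2 + 1/3 + 1/2 + 0/2 + 1/2 + 1/2 + 1/2 = 41/2; mean = 41/2 ÷ 34 = 41/68 = 0.602941… → 0.603.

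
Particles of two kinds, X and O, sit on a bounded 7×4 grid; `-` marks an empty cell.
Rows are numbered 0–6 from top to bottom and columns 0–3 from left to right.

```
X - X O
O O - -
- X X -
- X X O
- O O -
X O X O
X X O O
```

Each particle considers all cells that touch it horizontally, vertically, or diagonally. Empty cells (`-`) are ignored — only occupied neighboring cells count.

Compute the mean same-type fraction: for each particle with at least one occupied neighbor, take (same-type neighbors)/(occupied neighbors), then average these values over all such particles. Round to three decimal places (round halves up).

0.421

(0,0)X 0/2
(0,2)X 0/2
(0,3)O 0/1
(1,0)O 1/3
(1,1)O 1/5
(2,1)X 3/5
(2,2)X 3/5
(3,1)X 3/5
(3,2)X 3/6
(3,3)O 1/3
(4,1)O 2/6
(4,2)O 4/7
(5,0)X 2/4
(5,1)O 3/7
(5,2)X 1/7
(5,3)O 3/4
(6,0)X 2/3
(6,1)X 3/5
(6,2)O 3/5
(6,3)O 2/3
Sum over 20 particles: 0/2 + 0/2 + 0/1 + 1/3 + 1/5 + 3/5 + 3/5 + 3/5 + 3/6 + 1/3 + 2/6 + 4/7 + 2/4 + 3/7 + 1/7 + 3/4 + 2/3 + 3/5 + 3/5 + 2/3 = 3539/420; mean = 3539/420 ÷ 20 = 3539/8400 = 0.421309… → 0.421.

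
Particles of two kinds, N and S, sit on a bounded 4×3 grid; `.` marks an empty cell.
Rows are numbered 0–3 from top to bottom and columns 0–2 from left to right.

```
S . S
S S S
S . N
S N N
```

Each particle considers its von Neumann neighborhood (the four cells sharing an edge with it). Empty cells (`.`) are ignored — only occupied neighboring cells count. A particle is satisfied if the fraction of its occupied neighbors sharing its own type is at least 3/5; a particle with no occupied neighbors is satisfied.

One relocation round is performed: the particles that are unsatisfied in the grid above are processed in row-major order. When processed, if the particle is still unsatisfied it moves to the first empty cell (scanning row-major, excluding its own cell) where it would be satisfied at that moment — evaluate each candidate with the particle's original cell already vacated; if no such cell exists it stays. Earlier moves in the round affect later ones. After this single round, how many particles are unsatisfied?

Initially unsatisfied (in order): (2,2), (3,0), (3,1).
  (2,2): no empty cell satisfies it; stays.
  (3,0) → (0,1).
  (3,1): now satisfied by earlier moves; stays.
Resulting grid:
S S S
S S S
S . N
. N N
Unsatisfied now: (2,2).

1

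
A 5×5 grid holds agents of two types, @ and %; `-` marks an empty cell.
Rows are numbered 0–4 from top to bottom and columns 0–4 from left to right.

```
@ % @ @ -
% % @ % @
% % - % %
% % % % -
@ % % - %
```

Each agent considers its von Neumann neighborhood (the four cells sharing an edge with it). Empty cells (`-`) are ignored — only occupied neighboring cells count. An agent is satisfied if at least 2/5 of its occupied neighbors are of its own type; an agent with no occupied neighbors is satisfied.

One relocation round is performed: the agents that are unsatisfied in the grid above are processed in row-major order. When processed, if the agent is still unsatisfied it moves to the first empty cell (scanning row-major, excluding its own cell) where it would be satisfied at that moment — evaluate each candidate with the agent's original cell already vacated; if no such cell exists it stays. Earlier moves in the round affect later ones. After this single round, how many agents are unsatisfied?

0

Initially unsatisfied (in order): (0,0), (0,1), (1,2), (1,3), (1,4), (4,0).
  (0,0) → (0,4).
  (0,1): now satisfied by earlier moves; stays.
  (1,2): no empty cell satisfies it; stays.
  (1,3) → (0,0).
  (1,4): now satisfied by earlier moves; stays.
  (4,0) → (1,3).
Resulting grid:
% % @ @ @
% % @ @ @
% % - % %
% % % % -
- % % - %
All satisfied now.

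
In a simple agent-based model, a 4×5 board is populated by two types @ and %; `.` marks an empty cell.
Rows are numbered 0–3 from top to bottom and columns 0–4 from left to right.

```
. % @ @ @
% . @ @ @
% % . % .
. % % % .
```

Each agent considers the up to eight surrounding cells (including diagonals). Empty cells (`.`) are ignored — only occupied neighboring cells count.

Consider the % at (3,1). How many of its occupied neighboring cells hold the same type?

Occupied neighbors of (3,1): (2,0)=%, (2,1)=%, (3,2)=%.
Same type (%): 3 of 3.

3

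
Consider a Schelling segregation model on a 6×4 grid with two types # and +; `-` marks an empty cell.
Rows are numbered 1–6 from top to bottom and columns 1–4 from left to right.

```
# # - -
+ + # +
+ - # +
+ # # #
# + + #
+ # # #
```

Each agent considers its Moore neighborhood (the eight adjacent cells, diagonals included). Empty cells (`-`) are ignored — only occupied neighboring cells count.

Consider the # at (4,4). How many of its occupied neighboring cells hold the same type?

Occupied neighbors of (4,4): (3,3)=#, (3,4)=+, (4,3)=#, (5,3)=+, (5,4)=#.
Same type (#): 3 of 5.

3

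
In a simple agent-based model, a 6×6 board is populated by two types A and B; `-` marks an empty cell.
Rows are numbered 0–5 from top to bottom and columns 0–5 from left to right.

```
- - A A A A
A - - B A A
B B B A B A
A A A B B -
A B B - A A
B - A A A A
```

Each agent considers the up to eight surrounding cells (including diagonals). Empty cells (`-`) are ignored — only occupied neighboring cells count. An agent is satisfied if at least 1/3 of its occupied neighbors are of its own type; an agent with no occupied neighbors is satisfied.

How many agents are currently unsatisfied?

Row 0: (0,2)A 1/2 ✓ · (0,3)A 3/4 ✓ · (0,4)A 4/5 ✓ · (0,5)A 3/3 ✓
Row 1: (1,0)A 0/2 ✗ · (1,3)B 2/7 ✗ · (1,4)A 6/8 ✓ · (1,5)A 4/5 ✓
Row 2: (2,0)B 1/4 ✗ · (2,1)B 2/6 ✓ · (2,2)B 3/6 ✓ · (2,3)A 2/7 ✗ · (2,4)B 3/7 ✓ · (2,5)A 2/4 ✓
Row 3: (3,0)A 2/5 ✓ · (3,1)A 3/8 ✓ · (3,2)A 2/7 ✗ · (3,3)B 4/7 ✓ · (3,4)B 2/6 ✓
Row 4: (4,0)A 2/4 ✓ · (4,1)B 2/7 ✗ · (4,2)B 2/6 ✓ · (4,4)A 4/6 ✓ · (4,5)A 3/4 ✓
Row 5: (5,0)B 1/2 ✓ · (5,2)A 1/3 ✓ · (5,3)A 3/4 ✓ · (5,4)A 4/4 ✓ · (5,5)A 3/3 ✓
Unsatisfied: (1,0), (1,3), (2,0), (2,3), (3,2), (4,1) — 6 in total.

6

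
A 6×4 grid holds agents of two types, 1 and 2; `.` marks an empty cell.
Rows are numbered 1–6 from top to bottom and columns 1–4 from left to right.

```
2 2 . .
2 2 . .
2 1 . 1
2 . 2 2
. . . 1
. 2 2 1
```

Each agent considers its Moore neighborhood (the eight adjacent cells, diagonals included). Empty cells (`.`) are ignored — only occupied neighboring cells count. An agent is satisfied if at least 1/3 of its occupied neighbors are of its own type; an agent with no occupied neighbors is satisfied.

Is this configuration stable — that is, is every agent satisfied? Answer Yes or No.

Row 1: (1,1)2 3/3 ok · (1,2)2 3/3 ok
Row 2: (2,1)2 4/5 ok · (2,2)2 4/5 ok
Row 3: (3,1)2 3/4 ok · (3,2)1 0/5 unhappy · (3,4)1 0/2 unhappy
Row 4: (4,1)2 1/2 ok · (4,3)2 1/4 unhappy · (4,4)2 1/3 ok
Row 5: (5,4)1 1/4 unhappy
Row 6: (6,2)2 1/1 ok · (6,3)2 1/3 ok · (6,4)1 1/2 ok
For instance (3,2) has only 0/5 same-type neighbors, below 1/3.

No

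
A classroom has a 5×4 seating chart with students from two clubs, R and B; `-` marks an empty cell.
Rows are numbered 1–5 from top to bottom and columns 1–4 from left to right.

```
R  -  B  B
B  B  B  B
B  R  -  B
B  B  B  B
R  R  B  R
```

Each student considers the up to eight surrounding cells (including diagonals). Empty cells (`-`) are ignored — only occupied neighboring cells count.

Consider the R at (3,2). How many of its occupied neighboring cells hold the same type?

0

Occupied neighbors of (3,2): (2,1)=B, (2,2)=B, (2,3)=B, (3,1)=B, (4,1)=B, (4,2)=B, (4,3)=B.
Same type (R): 0 of 7.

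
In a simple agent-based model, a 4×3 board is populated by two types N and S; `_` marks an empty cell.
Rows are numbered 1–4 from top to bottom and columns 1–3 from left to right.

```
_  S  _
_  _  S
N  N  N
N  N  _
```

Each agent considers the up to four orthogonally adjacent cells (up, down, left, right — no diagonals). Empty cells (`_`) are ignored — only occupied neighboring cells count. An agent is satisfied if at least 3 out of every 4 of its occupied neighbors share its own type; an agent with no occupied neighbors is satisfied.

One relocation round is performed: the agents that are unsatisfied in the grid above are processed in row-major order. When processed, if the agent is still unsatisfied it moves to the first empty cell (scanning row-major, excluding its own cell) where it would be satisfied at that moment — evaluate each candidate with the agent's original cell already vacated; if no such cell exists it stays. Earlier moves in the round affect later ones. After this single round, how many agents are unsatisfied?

Initially unsatisfied (in order): (2,3), (3,3).
  (2,3) → (1,1).
  (3,3): now satisfied by earlier moves; stays.
Resulting grid:
S S _
_ _ _
N N N
N N _
All satisfied now.

0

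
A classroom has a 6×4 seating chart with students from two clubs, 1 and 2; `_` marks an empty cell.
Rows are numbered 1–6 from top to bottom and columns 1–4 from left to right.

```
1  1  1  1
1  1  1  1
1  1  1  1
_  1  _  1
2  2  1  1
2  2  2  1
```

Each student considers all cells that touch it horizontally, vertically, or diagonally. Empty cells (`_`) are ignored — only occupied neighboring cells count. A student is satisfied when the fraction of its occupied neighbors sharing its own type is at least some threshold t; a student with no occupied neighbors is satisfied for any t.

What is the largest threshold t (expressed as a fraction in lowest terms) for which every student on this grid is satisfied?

2/5

Row 1: (1,1)1 3/3 · (1,2)1 5/5 · (1,3)1 5/5 · (1,4)1 3/3
Row 2: (2,1)1 5/5 · (2,2)1 8/8 · (2,3)1 8/8 · (2,4)1 5/5
Row 3: (3,1)1 4/4 · (3,2)1 6/6 · (3,3)1 7/7 · (3,4)1 4/4
Row 4: (4,2)1 4/6 · (4,4)1 4/4
Row 5: (5,1)2 3/4 · (5,2)2 4/6 · (5,3)1 4/7 · (5,4)1 3/4
Row 6: (6,1)2 3/3 · (6,2)2 4/5 · (6,3)2 2/5 · (6,4)1 2/3
The smallest same-type fraction is 2/5 at (6,3), which reduces to 2/5. Any threshold above that leaves this student unsatisfied.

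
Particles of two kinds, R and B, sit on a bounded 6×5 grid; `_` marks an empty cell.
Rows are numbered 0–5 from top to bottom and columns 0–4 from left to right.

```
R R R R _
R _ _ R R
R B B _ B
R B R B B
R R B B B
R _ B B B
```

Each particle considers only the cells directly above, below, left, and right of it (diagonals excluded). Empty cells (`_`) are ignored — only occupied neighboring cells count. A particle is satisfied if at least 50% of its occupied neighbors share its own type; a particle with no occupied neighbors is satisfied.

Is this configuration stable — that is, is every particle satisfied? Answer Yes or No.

No

(0,0)R 2/2 satisfied
(0,1)R 2/2 satisfied
(0,2)R 2/2 satisfied
(0,3)R 2/2 satisfied
(1,0)R 2/2 satisfied
(1,3)R 2/2 satisfied
(1,4)R 1/2 satisfied
(2,0)R 2/3 satisfied
(2,1)B 2/3 satisfied
(2,2)B 1/2 satisfied
(2,4)B 1/2 satisfied
(3,0)R 2/3 satisfied
(3,1)B 1/4 not
(3,2)R 0/4 not
(3,3)B 2/3 satisfied
(3,4)B 3/3 satisfied
(4,0)R 3/3 satisfied
(4,1)R 1/3 not
(4,2)B 2/4 satisfied
(4,3)B 4/4 satisfied
(4,4)B 3/3 satisfied
(5,0)R 1/1 satisfied
(5,2)B 2/2 satisfied
(5,3)B 3/3 satisfied
(5,4)B 2/2 satisfied
For instance (3,1) has only 1/4 same-type neighbors, below 1/2.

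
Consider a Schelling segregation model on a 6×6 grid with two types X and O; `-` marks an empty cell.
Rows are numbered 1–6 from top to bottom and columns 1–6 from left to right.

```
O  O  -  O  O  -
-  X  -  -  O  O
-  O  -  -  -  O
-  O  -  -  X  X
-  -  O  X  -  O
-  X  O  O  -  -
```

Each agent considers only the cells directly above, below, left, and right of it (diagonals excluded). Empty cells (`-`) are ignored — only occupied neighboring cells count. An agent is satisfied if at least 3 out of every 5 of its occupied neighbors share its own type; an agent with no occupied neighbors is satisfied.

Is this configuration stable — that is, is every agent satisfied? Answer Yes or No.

Row 1: (1,1)O 1/1 ok · (1,2)O 1/2 unhappy · (1,4)O 1/1 ok · (1,5)O 2/2 ok
Row 2: (2,2)X 0/2 unhappy · (2,5)O 2/2 ok · (2,6)O 2/2 ok
Row 3: (3,2)O 1/2 unhappy · (3,6)O 1/2 unhappy
Row 4: (4,2)O 1/1 ok · (4,5)X 1/1 ok · (4,6)X 1/3 unhappy
Row 5: (5,3)O 1/2 unhappy · (5,4)X 0/2 unhappy · (5,6)O 0/1 unhappy
Row 6: (6,2)X 0/1 unhappy · (6,3)O 2/3 ok · (6,4)O 1/2 unhappy
For instance (1,2) has only 1/2 same-type neighbors, below 3/5.

No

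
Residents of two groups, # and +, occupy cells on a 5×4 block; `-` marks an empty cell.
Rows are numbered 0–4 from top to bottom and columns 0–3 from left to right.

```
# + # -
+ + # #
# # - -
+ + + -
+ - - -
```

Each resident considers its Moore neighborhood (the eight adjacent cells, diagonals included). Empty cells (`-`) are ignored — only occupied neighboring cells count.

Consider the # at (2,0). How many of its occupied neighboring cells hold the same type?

Occupied neighbors of (2,0): (1,0)=+, (1,1)=+, (2,1)=#, (3,0)=+, (3,1)=+.
Same type (#): 1 of 5.

1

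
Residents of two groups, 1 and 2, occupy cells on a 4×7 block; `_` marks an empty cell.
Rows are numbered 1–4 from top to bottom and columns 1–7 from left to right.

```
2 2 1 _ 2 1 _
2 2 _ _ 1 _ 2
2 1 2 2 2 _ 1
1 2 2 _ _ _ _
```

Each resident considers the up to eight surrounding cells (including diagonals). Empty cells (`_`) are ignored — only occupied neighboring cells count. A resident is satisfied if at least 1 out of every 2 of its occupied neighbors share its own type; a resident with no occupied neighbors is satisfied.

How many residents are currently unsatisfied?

8

(1,1)2 3/3 satisfied
(1,2)2 3/4 satisfied
(1,3)1 0/2 not
(1,5)2 0/2 not
(1,6)1 1/3 not
(2,1)2 4/5 satisfied
(2,2)2 5/7 satisfied
(2,5)1 1/4 not
(2,7)2 0/2 not
(3,1)2 3/5 satisfied
(3,2)1 1/7 not
(3,3)2 4/5 satisfied
(3,4)2 3/4 satisfied
(3,5)2 1/2 satisfied
(3,7)1 0/1 not
(4,1)1 1/3 not
(4,2)2 3/5 satisfied
(4,3)2 3/4 satisfied
Unsatisfied: (1,3), (1,5), (1,6), (2,5), (2,7), (3,2), (3,7), (4,1) — 8 in total.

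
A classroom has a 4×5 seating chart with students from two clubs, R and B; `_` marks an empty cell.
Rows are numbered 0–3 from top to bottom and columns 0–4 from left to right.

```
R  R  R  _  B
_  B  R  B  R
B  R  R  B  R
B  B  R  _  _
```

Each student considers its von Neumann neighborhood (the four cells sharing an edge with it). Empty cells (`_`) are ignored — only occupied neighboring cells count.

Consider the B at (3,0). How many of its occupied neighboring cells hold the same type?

Occupied neighbors of (3,0): (2,0)=B, (3,1)=B.
Same type (B): 2 of 2.

2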